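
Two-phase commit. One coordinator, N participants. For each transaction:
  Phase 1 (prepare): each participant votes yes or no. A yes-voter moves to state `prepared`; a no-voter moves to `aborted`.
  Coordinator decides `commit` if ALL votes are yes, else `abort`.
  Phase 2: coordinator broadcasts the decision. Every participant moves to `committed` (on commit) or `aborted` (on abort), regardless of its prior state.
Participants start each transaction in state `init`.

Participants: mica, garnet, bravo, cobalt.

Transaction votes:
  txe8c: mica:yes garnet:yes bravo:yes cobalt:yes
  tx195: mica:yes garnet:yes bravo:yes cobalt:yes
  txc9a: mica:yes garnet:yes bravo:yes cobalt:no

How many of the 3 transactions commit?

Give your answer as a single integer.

txe8c: all yes -> commit (commits=1)
tx195: all yes -> commit (commits=2)
txc9a: no from cobalt -> abort (commits=2)

Answer: 2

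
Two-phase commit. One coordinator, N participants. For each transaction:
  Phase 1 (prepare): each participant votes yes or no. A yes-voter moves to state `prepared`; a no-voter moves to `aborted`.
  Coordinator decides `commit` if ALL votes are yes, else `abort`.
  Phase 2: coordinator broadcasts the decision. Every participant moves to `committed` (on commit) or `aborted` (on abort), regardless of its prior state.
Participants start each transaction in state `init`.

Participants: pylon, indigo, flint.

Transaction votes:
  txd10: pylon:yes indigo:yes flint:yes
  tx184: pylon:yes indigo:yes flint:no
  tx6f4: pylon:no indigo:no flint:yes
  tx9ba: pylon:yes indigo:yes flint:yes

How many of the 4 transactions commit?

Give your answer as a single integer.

Answer: 2

Derivation:
txd10: all yes -> commit (commits=1)
tx184: no from flint -> abort (commits=1)
tx6f4: no from pylon, indigo -> abort (commits=1)
tx9ba: all yes -> commit (commits=2)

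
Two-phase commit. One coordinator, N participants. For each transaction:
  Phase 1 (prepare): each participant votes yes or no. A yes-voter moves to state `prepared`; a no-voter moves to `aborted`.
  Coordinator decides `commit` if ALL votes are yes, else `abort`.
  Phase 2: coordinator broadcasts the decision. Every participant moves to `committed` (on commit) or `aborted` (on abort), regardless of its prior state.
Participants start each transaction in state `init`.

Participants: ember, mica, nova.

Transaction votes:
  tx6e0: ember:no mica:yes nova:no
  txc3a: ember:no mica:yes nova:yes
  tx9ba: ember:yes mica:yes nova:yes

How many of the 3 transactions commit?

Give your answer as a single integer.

tx6e0: no from ember, nova -> abort (commits=0)
txc3a: no from ember -> abort (commits=0)
tx9ba: all yes -> commit (commits=1)

Answer: 1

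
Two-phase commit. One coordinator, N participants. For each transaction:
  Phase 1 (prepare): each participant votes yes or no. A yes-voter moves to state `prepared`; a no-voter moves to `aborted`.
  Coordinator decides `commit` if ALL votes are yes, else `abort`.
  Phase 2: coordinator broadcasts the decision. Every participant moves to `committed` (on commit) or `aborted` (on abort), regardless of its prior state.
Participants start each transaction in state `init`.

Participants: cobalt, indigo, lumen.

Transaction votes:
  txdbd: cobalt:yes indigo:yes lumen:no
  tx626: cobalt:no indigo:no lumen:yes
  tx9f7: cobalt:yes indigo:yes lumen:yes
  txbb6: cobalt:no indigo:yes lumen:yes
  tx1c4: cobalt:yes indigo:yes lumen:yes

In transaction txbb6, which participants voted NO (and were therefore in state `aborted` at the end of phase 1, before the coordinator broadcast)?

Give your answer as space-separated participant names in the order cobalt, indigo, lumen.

Txn txbb6 phase 1: cobalt no -> aborted; indigo yes -> prepared; lumen yes -> prepared

Answer: cobalt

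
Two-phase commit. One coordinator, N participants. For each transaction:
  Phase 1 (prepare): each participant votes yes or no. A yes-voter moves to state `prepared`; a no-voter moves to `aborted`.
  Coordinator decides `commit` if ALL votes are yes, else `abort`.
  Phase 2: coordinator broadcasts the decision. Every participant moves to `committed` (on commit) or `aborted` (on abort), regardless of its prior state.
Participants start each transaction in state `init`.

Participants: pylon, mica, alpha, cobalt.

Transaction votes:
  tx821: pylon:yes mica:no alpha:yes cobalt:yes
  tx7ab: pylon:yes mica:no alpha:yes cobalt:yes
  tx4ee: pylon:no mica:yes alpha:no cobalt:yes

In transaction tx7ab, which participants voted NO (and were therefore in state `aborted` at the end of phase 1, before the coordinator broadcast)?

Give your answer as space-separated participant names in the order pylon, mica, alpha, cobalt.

Answer: mica

Derivation:
Txn tx7ab phase 1: pylon yes -> prepared; mica no -> aborted; alpha yes -> prepared; cobalt yes -> prepared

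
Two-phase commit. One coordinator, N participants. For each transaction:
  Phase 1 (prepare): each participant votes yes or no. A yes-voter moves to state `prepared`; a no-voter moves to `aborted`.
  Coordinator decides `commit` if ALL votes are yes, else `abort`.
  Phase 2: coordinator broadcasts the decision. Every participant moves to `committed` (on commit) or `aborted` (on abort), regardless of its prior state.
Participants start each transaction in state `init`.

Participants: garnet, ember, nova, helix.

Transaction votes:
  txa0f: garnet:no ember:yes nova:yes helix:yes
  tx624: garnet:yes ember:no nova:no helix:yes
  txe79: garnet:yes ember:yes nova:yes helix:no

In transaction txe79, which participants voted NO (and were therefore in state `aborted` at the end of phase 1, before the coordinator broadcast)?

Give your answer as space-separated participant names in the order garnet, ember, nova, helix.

Answer: helix

Derivation:
Txn txe79 phase 1: garnet yes -> prepared; ember yes -> prepared; nova yes -> prepared; helix no -> aborted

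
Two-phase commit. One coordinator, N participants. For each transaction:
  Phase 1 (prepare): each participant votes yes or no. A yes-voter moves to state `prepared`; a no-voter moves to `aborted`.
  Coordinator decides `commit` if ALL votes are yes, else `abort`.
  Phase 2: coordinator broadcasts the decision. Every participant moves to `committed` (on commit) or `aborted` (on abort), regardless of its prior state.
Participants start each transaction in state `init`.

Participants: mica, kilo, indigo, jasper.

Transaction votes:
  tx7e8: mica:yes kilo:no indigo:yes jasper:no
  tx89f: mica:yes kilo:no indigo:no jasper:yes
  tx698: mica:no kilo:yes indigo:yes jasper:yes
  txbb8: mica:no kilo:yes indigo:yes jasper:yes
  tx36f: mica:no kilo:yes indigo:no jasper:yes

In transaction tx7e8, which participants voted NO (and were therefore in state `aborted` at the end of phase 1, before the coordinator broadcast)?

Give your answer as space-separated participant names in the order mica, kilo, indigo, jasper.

Txn tx7e8 phase 1: mica yes -> prepared; kilo no -> aborted; indigo yes -> prepared; jasper no -> aborted

Answer: kilo jasper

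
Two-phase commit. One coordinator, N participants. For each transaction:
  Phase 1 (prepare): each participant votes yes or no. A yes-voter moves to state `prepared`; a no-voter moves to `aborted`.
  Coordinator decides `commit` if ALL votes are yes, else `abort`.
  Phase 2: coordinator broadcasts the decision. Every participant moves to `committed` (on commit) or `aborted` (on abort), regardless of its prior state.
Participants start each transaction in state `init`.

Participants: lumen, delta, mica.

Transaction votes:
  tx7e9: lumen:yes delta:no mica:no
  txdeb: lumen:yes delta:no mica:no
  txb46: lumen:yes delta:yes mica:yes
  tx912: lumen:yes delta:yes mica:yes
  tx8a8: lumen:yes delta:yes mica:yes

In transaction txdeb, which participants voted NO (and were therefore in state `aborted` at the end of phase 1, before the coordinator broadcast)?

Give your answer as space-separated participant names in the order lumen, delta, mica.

Answer: delta mica

Derivation:
Txn txdeb phase 1: lumen yes -> prepared; delta no -> aborted; mica no -> aborted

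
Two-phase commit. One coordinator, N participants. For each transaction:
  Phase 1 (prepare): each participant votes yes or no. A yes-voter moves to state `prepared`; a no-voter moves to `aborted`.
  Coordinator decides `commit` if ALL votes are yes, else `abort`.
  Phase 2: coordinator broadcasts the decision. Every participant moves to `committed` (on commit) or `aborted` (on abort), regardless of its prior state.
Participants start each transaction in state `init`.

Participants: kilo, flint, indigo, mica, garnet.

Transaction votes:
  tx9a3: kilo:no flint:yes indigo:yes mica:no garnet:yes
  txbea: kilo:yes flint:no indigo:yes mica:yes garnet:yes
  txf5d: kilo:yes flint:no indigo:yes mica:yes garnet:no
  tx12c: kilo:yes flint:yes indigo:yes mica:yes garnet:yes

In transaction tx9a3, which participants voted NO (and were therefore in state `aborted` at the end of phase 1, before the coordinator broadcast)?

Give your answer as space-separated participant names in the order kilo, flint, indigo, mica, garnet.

Answer: kilo mica

Derivation:
Txn tx9a3 phase 1: kilo no -> aborted; flint yes -> prepared; indigo yes -> prepared; mica no -> aborted; garnet yes -> prepared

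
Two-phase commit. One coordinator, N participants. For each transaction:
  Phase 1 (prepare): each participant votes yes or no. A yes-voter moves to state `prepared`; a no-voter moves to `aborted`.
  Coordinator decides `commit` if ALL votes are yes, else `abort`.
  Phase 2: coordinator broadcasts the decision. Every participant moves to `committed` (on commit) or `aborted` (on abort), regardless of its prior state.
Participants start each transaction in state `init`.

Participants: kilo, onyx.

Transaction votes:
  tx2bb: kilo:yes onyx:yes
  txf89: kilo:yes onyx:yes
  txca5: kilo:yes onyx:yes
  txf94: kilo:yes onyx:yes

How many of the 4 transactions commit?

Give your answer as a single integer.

tx2bb: all yes -> commit (commits=1)
txf89: all yes -> commit (commits=2)
txca5: all yes -> commit (commits=3)
txf94: all yes -> commit (commits=4)

Answer: 4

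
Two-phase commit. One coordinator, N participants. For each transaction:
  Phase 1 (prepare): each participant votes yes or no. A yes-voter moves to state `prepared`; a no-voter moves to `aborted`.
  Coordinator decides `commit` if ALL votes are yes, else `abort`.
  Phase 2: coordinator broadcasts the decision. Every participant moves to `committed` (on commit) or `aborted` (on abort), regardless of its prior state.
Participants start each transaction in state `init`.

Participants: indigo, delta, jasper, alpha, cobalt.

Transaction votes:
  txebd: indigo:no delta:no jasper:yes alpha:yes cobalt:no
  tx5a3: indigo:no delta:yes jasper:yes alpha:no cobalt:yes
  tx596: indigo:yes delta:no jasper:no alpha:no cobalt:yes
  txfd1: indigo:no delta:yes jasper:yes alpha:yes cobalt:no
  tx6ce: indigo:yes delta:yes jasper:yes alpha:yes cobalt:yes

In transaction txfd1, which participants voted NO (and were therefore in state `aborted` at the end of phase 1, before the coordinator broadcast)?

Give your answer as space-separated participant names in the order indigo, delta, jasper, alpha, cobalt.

Answer: indigo cobalt

Derivation:
Txn txfd1 phase 1: indigo no -> aborted; delta yes -> prepared; jasper yes -> prepared; alpha yes -> prepared; cobalt no -> aborted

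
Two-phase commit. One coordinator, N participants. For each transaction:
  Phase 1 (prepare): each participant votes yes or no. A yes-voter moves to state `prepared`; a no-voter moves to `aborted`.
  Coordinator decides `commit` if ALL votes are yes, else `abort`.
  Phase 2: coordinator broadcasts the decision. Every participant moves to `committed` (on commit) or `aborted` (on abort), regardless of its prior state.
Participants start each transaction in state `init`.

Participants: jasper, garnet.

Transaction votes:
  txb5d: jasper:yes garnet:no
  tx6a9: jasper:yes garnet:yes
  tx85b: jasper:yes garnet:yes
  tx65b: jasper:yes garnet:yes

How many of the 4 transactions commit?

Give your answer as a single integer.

txb5d: no from garnet -> abort (commits=0)
tx6a9: all yes -> commit (commits=1)
tx85b: all yes -> commit (commits=2)
tx65b: all yes -> commit (commits=3)

Answer: 3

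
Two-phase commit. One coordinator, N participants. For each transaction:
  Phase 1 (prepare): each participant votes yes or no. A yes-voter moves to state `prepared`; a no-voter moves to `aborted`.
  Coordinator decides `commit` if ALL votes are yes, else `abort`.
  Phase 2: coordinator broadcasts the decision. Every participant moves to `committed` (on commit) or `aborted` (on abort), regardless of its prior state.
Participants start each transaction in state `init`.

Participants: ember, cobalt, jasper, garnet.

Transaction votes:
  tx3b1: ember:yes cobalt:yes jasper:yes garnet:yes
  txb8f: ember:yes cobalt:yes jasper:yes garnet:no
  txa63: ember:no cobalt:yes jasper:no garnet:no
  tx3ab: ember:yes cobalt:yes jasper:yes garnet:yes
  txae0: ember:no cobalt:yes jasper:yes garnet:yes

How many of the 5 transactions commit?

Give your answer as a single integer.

tx3b1: all yes -> commit (commits=1)
txb8f: no from garnet -> abort (commits=1)
txa63: no from ember, jasper, garnet -> abort (commits=1)
tx3ab: all yes -> commit (commits=2)
txae0: no from ember -> abort (commits=2)

Answer: 2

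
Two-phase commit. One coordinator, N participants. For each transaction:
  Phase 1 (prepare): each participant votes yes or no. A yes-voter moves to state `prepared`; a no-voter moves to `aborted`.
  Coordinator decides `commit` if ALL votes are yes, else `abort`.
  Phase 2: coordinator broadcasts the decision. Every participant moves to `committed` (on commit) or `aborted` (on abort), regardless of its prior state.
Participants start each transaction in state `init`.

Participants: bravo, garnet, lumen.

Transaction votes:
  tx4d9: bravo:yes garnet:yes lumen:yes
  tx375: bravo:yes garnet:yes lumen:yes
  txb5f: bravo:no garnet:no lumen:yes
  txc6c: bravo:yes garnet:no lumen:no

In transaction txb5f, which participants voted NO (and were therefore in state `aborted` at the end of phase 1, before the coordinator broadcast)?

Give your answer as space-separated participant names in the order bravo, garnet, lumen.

Txn txb5f phase 1: bravo no -> aborted; garnet no -> aborted; lumen yes -> prepared

Answer: bravo garnet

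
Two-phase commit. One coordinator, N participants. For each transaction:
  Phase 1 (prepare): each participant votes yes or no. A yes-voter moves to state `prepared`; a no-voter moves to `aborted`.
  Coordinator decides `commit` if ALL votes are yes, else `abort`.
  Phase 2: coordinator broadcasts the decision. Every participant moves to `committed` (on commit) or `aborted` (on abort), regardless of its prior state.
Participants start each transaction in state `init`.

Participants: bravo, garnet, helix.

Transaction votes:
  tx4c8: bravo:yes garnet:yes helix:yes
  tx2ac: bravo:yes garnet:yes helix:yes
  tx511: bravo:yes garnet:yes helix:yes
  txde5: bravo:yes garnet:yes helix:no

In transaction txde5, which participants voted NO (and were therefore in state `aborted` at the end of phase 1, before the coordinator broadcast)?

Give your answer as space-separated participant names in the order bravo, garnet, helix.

Txn txde5 phase 1: bravo yes -> prepared; garnet yes -> prepared; helix no -> aborted

Answer: helix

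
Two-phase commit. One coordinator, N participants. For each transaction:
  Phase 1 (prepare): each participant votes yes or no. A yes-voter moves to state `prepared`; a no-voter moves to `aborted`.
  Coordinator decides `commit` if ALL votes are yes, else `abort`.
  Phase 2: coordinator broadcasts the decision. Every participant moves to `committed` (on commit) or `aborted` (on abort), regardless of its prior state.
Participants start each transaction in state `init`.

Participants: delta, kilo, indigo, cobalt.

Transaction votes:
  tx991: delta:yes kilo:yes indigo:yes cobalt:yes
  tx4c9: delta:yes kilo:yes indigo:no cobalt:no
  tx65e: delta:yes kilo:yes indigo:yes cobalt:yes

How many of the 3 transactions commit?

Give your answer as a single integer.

tx991: all yes -> commit (commits=1)
tx4c9: no from indigo, cobalt -> abort (commits=1)
tx65e: all yes -> commit (commits=2)

Answer: 2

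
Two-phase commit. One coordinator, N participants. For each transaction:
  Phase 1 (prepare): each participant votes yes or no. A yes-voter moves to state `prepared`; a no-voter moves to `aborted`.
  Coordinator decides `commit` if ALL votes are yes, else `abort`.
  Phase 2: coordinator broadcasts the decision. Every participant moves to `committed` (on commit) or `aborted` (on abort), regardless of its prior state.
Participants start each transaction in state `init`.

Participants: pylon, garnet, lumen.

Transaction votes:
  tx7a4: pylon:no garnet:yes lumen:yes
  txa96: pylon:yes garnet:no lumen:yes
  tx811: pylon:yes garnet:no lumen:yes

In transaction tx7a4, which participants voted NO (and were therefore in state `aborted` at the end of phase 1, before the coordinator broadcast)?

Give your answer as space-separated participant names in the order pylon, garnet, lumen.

Txn tx7a4 phase 1: pylon no -> aborted; garnet yes -> prepared; lumen yes -> prepared

Answer: pylon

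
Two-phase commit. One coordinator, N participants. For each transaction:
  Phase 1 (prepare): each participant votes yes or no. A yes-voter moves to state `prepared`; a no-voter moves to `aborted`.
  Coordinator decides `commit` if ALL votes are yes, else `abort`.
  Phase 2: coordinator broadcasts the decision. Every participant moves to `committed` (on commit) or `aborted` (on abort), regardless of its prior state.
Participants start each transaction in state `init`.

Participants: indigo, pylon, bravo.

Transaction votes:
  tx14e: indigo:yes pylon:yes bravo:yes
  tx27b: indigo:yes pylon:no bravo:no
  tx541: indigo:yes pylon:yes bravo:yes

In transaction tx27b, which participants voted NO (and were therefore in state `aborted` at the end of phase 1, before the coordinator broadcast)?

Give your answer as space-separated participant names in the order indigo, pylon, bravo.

Txn tx27b phase 1: indigo yes -> prepared; pylon no -> aborted; bravo no -> aborted

Answer: pylon bravo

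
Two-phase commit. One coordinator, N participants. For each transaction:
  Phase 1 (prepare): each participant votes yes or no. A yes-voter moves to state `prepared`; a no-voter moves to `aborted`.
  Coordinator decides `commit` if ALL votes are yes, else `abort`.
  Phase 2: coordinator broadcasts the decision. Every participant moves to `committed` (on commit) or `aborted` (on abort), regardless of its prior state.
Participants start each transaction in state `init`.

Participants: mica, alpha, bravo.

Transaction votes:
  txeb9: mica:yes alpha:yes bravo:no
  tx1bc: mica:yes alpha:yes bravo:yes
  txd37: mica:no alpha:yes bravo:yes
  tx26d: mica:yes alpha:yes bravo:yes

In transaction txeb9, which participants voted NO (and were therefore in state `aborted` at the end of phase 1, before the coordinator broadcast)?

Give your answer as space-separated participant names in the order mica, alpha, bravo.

Txn txeb9 phase 1: mica yes -> prepared; alpha yes -> prepared; bravo no -> aborted

Answer: bravo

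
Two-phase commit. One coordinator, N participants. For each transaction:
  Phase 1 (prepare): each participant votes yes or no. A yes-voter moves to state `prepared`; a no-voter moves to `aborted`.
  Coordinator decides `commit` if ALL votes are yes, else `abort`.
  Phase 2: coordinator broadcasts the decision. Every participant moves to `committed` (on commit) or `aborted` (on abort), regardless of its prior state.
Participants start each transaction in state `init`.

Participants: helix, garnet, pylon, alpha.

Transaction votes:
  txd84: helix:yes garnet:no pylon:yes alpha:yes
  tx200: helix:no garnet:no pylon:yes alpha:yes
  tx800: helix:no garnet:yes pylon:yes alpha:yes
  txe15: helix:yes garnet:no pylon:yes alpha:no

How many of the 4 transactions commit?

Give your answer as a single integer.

Answer: 0

Derivation:
txd84: no from garnet -> abort (commits=0)
tx200: no from helix, garnet -> abort (commits=0)
tx800: no from helix -> abort (commits=0)
txe15: no from garnet, alpha -> abort (commits=0)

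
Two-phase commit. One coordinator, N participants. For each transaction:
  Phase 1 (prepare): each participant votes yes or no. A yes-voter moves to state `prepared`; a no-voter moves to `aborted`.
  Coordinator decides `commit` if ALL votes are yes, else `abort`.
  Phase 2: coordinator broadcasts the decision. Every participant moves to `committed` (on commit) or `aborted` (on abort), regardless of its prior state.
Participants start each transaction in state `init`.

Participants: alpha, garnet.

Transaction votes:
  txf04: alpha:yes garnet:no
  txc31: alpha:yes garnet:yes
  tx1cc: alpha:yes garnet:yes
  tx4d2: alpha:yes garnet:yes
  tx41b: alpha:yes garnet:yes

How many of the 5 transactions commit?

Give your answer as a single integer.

Answer: 4

Derivation:
txf04: no from garnet -> abort (commits=0)
txc31: all yes -> commit (commits=1)
tx1cc: all yes -> commit (commits=2)
tx4d2: all yes -> commit (commits=3)
tx41b: all yes -> commit (commits=4)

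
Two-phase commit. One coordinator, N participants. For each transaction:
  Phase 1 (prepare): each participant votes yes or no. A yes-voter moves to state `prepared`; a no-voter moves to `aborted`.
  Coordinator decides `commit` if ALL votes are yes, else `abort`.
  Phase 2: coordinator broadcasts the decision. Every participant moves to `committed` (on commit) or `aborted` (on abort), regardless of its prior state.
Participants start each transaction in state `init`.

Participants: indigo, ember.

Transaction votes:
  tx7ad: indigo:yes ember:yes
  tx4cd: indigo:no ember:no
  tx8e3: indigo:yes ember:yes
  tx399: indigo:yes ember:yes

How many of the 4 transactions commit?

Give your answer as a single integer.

tx7ad: all yes -> commit (commits=1)
tx4cd: no from indigo, ember -> abort (commits=1)
tx8e3: all yes -> commit (commits=2)
tx399: all yes -> commit (commits=3)

Answer: 3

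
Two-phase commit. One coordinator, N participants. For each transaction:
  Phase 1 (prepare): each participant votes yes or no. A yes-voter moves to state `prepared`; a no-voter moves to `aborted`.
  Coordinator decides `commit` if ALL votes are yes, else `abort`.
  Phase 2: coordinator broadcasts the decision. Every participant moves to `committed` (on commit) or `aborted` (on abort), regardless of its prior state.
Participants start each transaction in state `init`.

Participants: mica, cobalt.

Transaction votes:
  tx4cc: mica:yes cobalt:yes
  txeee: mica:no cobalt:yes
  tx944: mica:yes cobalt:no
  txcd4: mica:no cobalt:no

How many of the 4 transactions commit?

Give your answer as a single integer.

tx4cc: all yes -> commit (commits=1)
txeee: no from mica -> abort (commits=1)
tx944: no from cobalt -> abort (commits=1)
txcd4: no from mica, cobalt -> abort (commits=1)

Answer: 1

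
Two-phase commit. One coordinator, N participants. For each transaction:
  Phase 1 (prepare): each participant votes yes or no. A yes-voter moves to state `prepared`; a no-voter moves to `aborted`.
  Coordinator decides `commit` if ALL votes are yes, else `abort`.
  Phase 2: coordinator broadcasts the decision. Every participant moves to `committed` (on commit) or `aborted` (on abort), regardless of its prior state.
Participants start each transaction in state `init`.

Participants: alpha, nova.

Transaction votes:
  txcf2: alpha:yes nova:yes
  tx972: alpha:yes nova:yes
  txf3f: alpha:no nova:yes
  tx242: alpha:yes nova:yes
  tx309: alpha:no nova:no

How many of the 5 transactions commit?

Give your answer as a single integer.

Answer: 3

Derivation:
txcf2: all yes -> commit (commits=1)
tx972: all yes -> commit (commits=2)
txf3f: no from alpha -> abort (commits=2)
tx242: all yes -> commit (commits=3)
tx309: no from alpha, nova -> abort (commits=3)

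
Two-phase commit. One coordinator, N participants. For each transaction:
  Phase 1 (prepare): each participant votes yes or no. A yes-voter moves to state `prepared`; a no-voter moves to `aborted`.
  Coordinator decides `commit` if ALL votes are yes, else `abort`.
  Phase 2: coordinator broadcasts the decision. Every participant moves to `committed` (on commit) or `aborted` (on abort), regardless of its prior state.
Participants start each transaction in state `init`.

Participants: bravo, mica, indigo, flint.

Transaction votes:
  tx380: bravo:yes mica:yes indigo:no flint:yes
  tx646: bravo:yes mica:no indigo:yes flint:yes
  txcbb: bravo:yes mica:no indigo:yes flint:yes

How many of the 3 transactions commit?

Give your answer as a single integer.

tx380: no from indigo -> abort (commits=0)
tx646: no from mica -> abort (commits=0)
txcbb: no from mica -> abort (commits=0)

Answer: 0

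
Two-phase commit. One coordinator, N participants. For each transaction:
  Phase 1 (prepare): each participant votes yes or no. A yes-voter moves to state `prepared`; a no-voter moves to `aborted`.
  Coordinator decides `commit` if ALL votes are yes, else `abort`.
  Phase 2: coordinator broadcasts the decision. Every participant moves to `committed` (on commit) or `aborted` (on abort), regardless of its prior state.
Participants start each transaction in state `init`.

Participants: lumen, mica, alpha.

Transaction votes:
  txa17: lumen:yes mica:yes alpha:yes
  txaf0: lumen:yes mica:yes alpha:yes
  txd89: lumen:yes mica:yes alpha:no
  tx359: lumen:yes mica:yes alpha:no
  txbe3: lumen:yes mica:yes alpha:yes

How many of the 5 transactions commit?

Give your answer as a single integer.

Answer: 3

Derivation:
txa17: all yes -> commit (commits=1)
txaf0: all yes -> commit (commits=2)
txd89: no from alpha -> abort (commits=2)
tx359: no from alpha -> abort (commits=2)
txbe3: all yes -> commit (commits=3)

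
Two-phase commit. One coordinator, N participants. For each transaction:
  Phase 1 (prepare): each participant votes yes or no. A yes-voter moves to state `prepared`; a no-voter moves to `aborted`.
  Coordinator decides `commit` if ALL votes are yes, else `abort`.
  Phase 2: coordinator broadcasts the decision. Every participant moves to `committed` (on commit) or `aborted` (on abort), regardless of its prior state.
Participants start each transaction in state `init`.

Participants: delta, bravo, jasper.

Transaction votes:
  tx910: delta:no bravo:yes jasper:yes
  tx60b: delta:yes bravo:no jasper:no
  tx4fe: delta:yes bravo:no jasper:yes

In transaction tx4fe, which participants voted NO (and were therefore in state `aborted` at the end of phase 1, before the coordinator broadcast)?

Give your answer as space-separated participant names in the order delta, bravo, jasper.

Txn tx4fe phase 1: delta yes -> prepared; bravo no -> aborted; jasper yes -> prepared

Answer: bravo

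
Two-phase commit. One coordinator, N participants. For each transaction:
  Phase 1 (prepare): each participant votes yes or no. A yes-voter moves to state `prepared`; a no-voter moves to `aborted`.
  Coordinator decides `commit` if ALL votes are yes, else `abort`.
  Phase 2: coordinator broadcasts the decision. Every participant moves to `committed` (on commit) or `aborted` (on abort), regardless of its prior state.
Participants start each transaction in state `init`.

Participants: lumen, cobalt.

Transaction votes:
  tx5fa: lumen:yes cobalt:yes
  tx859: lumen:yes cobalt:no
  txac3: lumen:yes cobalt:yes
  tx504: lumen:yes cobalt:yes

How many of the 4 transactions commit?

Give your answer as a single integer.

tx5fa: all yes -> commit (commits=1)
tx859: no from cobalt -> abort (commits=1)
txac3: all yes -> commit (commits=2)
tx504: all yes -> commit (commits=3)

Answer: 3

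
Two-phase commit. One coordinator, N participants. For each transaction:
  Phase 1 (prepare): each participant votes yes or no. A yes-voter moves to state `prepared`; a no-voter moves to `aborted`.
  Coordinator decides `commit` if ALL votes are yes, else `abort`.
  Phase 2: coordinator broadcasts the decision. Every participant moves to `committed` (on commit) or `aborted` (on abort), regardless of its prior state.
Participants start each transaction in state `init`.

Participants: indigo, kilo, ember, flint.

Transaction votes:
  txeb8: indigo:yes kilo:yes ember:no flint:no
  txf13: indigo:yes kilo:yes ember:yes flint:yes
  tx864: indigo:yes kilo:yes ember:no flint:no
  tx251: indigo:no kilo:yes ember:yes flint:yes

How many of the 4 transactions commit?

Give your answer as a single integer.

txeb8: no from ember, flint -> abort (commits=0)
txf13: all yes -> commit (commits=1)
tx864: no from ember, flint -> abort (commits=1)
tx251: no from indigo -> abort (commits=1)

Answer: 1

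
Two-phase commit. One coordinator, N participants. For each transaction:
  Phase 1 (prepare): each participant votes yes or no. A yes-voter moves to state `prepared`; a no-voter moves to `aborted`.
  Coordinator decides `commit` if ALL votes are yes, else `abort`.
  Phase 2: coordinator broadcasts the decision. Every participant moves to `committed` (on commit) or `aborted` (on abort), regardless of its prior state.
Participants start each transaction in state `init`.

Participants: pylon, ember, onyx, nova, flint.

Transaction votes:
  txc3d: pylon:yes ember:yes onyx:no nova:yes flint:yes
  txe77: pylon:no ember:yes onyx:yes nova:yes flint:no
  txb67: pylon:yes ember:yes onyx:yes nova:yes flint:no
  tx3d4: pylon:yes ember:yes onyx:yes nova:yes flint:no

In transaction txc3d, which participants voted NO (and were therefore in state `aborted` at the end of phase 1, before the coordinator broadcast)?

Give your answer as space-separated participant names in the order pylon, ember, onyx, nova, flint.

Answer: onyx

Derivation:
Txn txc3d phase 1: pylon yes -> prepared; ember yes -> prepared; onyx no -> aborted; nova yes -> prepared; flint yes -> prepared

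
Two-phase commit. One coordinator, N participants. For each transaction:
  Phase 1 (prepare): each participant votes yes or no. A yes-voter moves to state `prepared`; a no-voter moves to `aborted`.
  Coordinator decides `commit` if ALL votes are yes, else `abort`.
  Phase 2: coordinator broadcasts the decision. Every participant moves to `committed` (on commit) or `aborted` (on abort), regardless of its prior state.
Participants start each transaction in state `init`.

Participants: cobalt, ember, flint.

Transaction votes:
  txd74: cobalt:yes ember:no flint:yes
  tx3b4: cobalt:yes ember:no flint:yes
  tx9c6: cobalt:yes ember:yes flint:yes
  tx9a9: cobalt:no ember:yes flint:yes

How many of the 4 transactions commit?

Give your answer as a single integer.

Answer: 1

Derivation:
txd74: no from ember -> abort (commits=0)
tx3b4: no from ember -> abort (commits=0)
tx9c6: all yes -> commit (commits=1)
tx9a9: no from cobalt -> abort (commits=1)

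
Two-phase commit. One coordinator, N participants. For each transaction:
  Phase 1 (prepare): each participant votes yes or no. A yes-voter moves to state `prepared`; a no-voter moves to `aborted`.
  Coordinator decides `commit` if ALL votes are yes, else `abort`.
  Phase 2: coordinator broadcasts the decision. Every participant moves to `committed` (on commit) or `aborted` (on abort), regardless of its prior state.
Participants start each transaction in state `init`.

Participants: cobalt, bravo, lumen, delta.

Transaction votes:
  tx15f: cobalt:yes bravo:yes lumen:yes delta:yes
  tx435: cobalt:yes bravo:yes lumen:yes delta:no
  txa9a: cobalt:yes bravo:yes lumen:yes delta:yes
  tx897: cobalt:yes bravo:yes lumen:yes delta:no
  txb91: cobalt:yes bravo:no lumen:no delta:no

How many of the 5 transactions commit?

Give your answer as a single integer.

Answer: 2

Derivation:
tx15f: all yes -> commit (commits=1)
tx435: no from delta -> abort (commits=1)
txa9a: all yes -> commit (commits=2)
tx897: no from delta -> abort (commits=2)
txb91: no from bravo, lumen, delta -> abort (commits=2)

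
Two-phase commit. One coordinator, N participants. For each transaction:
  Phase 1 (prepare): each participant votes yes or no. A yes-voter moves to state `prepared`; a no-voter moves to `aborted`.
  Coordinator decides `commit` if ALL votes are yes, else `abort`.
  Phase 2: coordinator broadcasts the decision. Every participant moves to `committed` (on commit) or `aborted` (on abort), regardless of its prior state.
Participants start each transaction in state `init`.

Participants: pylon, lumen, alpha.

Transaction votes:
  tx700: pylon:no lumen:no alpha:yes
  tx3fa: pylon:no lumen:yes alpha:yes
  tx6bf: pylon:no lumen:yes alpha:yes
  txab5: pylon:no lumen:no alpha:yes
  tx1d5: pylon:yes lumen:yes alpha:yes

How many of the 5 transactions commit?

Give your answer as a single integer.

tx700: no from pylon, lumen -> abort (commits=0)
tx3fa: no from pylon -> abort (commits=0)
tx6bf: no from pylon -> abort (commits=0)
txab5: no from pylon, lumen -> abort (commits=0)
tx1d5: all yes -> commit (commits=1)

Answer: 1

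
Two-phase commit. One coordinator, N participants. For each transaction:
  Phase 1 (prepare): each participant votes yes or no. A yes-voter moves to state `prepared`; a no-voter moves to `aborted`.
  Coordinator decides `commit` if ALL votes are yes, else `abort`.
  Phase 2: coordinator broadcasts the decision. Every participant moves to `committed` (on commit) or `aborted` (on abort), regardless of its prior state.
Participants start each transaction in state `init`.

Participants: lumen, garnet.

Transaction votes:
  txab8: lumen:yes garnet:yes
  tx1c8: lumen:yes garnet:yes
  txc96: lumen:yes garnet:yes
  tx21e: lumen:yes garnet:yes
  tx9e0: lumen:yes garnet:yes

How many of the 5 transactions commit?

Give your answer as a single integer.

Answer: 5

Derivation:
txab8: all yes -> commit (commits=1)
tx1c8: all yes -> commit (commits=2)
txc96: all yes -> commit (commits=3)
tx21e: all yes -> commit (commits=4)
tx9e0: all yes -> commit (commits=5)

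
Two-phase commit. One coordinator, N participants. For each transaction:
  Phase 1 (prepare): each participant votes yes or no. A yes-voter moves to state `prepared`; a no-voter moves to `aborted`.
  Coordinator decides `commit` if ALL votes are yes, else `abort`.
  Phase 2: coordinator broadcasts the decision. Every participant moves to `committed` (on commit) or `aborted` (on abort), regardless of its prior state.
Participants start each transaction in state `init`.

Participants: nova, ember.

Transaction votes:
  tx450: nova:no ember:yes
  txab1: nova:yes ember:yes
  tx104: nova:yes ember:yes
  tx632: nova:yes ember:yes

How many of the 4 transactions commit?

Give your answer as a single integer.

Answer: 3

Derivation:
tx450: no from nova -> abort (commits=0)
txab1: all yes -> commit (commits=1)
tx104: all yes -> commit (commits=2)
tx632: all yes -> commit (commits=3)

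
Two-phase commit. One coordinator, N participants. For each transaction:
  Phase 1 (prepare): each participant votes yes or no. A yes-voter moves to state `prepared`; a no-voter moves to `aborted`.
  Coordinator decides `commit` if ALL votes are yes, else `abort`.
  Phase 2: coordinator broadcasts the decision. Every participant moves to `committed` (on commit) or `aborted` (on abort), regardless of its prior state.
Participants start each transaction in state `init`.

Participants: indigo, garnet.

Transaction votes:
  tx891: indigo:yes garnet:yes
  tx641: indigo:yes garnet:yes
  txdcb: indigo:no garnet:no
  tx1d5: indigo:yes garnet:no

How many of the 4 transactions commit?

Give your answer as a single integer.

tx891: all yes -> commit (commits=1)
tx641: all yes -> commit (commits=2)
txdcb: no from indigo, garnet -> abort (commits=2)
tx1d5: no from garnet -> abort (commits=2)

Answer: 2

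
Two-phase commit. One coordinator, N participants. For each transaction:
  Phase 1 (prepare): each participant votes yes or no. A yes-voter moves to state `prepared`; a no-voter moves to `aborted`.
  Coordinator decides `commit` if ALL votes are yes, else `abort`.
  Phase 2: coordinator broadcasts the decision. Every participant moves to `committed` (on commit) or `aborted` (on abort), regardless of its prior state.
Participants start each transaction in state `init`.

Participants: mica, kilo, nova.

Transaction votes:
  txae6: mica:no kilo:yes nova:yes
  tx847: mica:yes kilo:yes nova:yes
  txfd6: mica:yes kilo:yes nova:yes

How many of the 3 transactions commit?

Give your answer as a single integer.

Answer: 2

Derivation:
txae6: no from mica -> abort (commits=0)
tx847: all yes -> commit (commits=1)
txfd6: all yes -> commit (commits=2)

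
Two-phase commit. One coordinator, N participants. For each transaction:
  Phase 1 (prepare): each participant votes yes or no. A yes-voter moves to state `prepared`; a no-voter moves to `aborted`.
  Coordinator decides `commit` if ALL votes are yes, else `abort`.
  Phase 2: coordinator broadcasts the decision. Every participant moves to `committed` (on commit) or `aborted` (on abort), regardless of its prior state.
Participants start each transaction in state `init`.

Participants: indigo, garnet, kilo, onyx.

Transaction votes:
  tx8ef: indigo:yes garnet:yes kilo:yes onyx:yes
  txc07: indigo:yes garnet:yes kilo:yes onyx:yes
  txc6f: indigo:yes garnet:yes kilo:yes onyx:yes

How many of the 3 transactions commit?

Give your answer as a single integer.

Answer: 3

Derivation:
tx8ef: all yes -> commit (commits=1)
txc07: all yes -> commit (commits=2)
txc6f: all yes -> commit (commits=3)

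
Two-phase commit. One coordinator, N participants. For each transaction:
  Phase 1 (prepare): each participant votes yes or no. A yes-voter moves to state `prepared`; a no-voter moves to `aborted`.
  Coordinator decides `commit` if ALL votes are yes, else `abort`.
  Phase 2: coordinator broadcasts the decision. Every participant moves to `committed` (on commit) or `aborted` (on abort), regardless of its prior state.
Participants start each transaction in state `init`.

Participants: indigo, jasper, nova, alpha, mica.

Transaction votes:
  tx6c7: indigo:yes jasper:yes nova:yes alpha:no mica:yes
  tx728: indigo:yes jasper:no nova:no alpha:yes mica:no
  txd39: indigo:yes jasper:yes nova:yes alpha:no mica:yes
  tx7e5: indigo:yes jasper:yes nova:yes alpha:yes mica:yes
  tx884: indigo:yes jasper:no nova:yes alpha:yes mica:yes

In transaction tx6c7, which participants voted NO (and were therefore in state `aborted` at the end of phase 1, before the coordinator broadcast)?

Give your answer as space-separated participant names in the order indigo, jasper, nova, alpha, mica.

Txn tx6c7 phase 1: indigo yes -> prepared; jasper yes -> prepared; nova yes -> prepared; alpha no -> aborted; mica yes -> prepared

Answer: alpha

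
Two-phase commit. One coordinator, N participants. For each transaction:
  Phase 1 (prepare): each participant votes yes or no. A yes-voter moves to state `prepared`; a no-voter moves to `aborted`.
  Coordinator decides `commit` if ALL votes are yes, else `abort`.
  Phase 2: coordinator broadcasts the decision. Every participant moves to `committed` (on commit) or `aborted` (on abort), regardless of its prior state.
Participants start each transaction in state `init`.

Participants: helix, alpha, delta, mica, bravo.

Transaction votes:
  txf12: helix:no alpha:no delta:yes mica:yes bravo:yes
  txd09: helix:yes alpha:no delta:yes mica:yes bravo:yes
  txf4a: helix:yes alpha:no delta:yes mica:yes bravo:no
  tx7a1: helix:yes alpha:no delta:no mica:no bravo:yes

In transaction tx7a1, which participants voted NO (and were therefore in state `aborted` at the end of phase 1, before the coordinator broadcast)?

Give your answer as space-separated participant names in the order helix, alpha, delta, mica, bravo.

Answer: alpha delta mica

Derivation:
Txn tx7a1 phase 1: helix yes -> prepared; alpha no -> aborted; delta no -> aborted; mica no -> aborted; bravo yes -> prepared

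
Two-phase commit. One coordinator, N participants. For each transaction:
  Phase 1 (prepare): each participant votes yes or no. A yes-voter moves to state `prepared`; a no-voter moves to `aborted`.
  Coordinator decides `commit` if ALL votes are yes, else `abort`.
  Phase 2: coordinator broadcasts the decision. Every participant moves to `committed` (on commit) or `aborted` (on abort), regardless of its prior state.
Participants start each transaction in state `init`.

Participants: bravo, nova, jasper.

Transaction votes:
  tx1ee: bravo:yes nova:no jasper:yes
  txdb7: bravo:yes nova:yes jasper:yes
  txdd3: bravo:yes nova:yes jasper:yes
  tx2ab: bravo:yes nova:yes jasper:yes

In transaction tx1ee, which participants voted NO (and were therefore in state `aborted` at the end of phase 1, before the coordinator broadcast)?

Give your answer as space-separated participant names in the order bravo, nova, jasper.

Txn tx1ee phase 1: bravo yes -> prepared; nova no -> aborted; jasper yes -> prepared

Answer: nova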